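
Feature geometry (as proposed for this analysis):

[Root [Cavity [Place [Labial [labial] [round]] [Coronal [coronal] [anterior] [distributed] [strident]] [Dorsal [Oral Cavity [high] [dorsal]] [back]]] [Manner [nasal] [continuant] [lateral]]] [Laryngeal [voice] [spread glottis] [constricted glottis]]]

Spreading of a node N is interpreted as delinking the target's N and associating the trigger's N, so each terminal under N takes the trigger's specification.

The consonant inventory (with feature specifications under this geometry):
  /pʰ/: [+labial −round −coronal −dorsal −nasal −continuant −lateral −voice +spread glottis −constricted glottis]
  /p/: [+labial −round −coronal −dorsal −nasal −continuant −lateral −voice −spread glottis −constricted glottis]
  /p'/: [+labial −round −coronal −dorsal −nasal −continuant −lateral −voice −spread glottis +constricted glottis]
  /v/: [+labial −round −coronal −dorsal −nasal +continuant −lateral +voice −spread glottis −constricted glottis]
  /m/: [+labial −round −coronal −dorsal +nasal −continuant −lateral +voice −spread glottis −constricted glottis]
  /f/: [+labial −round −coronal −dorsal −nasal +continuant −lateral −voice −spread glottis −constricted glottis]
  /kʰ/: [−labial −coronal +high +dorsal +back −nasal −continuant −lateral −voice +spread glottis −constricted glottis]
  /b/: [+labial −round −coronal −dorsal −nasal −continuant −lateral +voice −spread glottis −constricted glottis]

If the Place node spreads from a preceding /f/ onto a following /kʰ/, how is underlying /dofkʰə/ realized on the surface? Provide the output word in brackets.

The Place node dominates the terminals [labial], [round], [coronal], [anterior], [distributed], [strident], [high], [dorsal], [back].
Spreading Place from /f/ onto /kʰ/ replaces those values with /f/'s: [+labial], [−round], [−coronal], [−dorsal]. Features outside Place ([nasal], [continuant], [lateral], …) stay as in /kʰ/.
This feature bundle is that of [pʰ], so /dofkʰə/ surfaces as [dofpʰə].

[dofpʰə]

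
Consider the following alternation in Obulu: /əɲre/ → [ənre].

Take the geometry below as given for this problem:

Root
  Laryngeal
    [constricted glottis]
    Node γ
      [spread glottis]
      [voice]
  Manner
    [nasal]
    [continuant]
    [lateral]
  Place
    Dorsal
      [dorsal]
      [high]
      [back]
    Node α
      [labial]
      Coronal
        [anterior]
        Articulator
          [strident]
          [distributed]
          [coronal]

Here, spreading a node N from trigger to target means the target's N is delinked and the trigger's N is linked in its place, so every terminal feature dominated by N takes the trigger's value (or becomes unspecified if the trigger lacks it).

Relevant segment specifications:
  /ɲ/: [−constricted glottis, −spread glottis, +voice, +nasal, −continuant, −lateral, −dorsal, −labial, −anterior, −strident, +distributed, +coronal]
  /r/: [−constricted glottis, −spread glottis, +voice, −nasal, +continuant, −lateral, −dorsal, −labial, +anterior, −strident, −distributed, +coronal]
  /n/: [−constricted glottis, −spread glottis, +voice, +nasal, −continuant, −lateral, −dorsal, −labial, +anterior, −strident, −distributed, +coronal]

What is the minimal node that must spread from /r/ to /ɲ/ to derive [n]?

Feature comparison: [anterior], [distributed] differ between /ɲ/ and [n]; the remaining terminals match.
The smallest constituent containing every changed terminal is Coronal — each of its daughters lacks at least one of the affected features.
Delinking /ɲ/'s Coronal and associating /r/'s Coronal gives precisely the feature bundle of [n].
Features on which the two segments disagree outside Coronal, such as [continuant], [nasal], are unchanged — nothing dominating them spread, and Coronal is the minimal sufficient constituent.

Coronal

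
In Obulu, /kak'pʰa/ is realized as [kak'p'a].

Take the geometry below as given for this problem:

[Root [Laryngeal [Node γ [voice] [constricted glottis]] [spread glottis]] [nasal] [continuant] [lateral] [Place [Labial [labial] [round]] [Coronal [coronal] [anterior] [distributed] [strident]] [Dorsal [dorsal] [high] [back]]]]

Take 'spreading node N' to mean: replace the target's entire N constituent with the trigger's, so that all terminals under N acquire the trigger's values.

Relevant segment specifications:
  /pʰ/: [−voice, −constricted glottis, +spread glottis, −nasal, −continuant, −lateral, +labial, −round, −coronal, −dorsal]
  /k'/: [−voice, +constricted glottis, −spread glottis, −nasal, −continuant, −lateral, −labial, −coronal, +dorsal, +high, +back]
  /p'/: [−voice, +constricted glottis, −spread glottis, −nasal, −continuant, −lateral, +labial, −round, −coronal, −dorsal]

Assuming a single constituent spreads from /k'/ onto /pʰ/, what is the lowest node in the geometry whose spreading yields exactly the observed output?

The alternation /pʰ/ → [p'] changes [spread glottis], [constricted glottis] and nothing else.
Tracing each changed feature up the tree, the paths first meet at Laryngeal; any lower node misses at least one of them.
If Laryngeal spreads, every terminal under it takes /k'/'s value, producing [p'] as observed.
Since [labial], [dorsal] are preserved even though /k'/ disagrees there, no node above Laryngeal spread.

Laryngeal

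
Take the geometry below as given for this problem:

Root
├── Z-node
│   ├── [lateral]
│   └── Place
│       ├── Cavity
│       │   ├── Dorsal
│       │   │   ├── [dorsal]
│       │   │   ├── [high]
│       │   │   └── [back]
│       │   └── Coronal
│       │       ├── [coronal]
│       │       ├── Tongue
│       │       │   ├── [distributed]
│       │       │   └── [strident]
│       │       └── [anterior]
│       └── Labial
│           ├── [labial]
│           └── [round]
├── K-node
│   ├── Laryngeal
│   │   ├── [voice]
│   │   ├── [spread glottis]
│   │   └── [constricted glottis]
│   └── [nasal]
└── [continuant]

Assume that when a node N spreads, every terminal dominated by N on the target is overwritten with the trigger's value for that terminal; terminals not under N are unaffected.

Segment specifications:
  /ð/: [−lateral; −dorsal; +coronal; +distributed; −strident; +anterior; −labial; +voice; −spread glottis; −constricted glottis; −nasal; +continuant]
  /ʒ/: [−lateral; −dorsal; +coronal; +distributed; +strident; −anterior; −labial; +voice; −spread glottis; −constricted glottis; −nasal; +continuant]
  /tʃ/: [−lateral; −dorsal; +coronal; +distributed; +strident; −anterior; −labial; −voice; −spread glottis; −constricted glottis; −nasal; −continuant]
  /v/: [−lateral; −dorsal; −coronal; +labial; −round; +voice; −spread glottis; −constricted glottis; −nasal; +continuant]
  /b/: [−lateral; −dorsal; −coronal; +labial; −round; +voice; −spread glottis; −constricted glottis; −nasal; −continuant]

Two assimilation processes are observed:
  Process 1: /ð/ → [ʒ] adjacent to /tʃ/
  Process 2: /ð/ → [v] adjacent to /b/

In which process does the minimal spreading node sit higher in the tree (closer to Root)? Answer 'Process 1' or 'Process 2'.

In Process 1, [anterior], [strident] change, so the minimal spreading node is Coronal at depth 4.
In Process 2, [labial], [round], [coronal], [anterior], [distributed], [strident] change, so the minimal spreading node is Place at depth 2.
Place (depth 2) sits above Coronal (depth 4), making Process 2 the one with the higher spreading node.

Process 2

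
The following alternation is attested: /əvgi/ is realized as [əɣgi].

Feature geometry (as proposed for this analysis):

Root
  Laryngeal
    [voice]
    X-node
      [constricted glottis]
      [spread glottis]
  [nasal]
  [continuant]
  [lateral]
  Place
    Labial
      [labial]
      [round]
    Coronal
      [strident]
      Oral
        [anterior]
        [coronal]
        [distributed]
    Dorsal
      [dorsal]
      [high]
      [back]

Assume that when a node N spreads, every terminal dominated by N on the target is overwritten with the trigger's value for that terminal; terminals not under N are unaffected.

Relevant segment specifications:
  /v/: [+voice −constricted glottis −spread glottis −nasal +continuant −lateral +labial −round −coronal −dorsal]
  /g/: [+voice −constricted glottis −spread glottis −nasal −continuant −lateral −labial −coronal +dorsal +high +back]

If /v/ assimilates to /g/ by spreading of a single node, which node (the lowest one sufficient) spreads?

/v/ and [ɣ] differ in [labial], [round], [dorsal], [high], [back]; every other specified feature is identical.
The smallest constituent containing every changed terminal is Place — each of its daughters lacks at least one of the affected features.
Spreading Place from /g/ overwrites each of those terminals with /g/'s values, yielding exactly [ɣ].
Had Root spread, [continuant] would have taken /g/'s value; it stays as in /v/, confirming the spreading constituent is exactly Place.

Place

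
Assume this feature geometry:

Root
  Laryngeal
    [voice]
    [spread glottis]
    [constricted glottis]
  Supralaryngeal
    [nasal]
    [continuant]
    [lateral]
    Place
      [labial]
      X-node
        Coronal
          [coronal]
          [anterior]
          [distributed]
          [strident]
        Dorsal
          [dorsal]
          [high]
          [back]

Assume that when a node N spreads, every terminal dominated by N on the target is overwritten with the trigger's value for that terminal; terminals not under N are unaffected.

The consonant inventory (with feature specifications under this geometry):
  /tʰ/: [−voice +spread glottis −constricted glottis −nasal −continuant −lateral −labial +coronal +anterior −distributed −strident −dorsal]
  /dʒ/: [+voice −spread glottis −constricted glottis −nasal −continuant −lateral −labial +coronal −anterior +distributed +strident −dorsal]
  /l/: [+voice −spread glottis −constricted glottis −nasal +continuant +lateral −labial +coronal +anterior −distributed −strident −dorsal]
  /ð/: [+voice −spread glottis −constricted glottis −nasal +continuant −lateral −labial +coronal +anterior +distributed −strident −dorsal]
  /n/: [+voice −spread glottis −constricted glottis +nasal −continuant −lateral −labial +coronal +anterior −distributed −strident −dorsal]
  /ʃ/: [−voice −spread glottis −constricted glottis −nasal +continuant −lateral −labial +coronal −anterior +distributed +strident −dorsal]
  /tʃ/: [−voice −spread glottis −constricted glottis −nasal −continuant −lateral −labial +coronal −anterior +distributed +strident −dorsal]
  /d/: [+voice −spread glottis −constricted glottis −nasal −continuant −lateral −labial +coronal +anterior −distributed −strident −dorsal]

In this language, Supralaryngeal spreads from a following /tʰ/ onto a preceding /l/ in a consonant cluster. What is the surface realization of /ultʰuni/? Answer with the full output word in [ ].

Supralaryngeal immediately or transitively dominates [nasal], [continuant], [lateral], [labial], [coronal], [anterior], [distributed], [strident], [dorsal], [high], [back].
Spreading Supralaryngeal from /tʰ/ onto /l/ replaces those values with /tʰ/'s: [−nasal], [−continuant], [−lateral], [−labial], [+coronal], [+anterior], [−distributed], [−strident], [−dorsal]. Features outside Supralaryngeal ([voice], [spread glottis], [constricted glottis]) stay as in /l/.
Among the inventory, only /d/ has exactly this specification, giving the surface form [udtʰuni].

[udtʰuni]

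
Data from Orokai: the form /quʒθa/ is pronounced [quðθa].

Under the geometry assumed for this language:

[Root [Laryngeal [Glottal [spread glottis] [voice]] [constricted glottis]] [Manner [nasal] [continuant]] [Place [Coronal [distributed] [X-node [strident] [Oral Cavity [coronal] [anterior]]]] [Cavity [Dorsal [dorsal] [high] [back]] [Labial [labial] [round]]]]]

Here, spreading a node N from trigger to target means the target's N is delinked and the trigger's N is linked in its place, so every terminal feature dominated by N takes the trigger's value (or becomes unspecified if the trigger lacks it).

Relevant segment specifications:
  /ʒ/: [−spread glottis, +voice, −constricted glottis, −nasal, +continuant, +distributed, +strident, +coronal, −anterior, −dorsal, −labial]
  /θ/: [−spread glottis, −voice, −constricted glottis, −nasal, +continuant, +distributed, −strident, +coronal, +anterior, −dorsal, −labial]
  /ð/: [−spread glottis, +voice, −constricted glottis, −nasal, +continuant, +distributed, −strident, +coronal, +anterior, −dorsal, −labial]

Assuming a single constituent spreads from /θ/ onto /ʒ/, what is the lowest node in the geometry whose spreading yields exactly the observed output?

Comparing /ʒ/ with its surface form [ð], the features that change are [anterior], [strident].
These terminals are all dominated by X-node, and no proper subconstituent of X-node covers them all; X-node is their lowest common ancestor.
Delinking /ʒ/'s X-node and associating /θ/'s X-node gives precisely the feature bundle of [ð].
[voice], a feature on which the two segments disagree outside X-node, is unchanged — nothing dominating it spread, and X-node is the minimal sufficient constituent.

X-node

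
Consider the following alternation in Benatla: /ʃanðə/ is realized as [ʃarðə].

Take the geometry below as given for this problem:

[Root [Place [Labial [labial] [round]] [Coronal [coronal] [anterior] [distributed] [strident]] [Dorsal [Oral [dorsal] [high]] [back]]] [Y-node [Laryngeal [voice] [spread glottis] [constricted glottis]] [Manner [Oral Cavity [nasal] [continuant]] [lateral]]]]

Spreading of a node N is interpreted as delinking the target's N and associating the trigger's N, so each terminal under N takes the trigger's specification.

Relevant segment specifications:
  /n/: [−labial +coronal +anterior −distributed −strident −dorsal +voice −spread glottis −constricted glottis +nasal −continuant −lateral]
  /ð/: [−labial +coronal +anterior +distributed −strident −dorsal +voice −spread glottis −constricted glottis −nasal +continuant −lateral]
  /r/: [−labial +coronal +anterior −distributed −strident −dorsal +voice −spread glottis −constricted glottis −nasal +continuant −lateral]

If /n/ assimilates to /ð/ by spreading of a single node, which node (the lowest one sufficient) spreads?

Oral Cavity

Comparing /n/ with its surface form [r], the features that change are [nasal], [continuant].
The smallest constituent containing every changed terminal is Oral Cavity — each of its daughters lacks at least one of the affected features.
If Oral Cavity spreads, every terminal under it takes /ð/'s value, producing [r] as observed.
[distributed], a feature on which the two segments disagree outside Oral Cavity, is unchanged — nothing dominating it spread, and Oral Cavity is the minimal sufficient constituent.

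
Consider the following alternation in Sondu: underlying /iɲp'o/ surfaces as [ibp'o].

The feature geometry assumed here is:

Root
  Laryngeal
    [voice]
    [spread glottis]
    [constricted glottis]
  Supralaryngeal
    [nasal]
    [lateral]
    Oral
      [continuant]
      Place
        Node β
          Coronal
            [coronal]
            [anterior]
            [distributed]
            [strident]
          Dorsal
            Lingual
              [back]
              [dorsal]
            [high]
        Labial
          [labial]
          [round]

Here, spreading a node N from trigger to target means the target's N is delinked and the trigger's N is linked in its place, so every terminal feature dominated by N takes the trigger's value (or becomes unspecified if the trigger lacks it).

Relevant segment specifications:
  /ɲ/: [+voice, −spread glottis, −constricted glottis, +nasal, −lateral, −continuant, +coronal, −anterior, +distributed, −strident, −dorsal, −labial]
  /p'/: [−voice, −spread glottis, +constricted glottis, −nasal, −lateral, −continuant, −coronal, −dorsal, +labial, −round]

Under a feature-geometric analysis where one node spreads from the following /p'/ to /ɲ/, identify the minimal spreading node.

Supralaryngeal

Comparing /ɲ/ with its surface form [b], the features that change are [nasal], [labial], [round], [coronal], [anterior], [distributed], [strident].
Tracing each changed feature up the tree, the paths first meet at Supralaryngeal; any lower node misses at least one of them.
Delinking /ɲ/'s Supralaryngeal and associating /p'/'s Supralaryngeal gives precisely the feature bundle of [b].
[voice], [constricted glottis] — on which /p'/ differs from /ɲ/ — are unchanged, so Root cannot have spread; the constituent is no larger than Supralaryngeal.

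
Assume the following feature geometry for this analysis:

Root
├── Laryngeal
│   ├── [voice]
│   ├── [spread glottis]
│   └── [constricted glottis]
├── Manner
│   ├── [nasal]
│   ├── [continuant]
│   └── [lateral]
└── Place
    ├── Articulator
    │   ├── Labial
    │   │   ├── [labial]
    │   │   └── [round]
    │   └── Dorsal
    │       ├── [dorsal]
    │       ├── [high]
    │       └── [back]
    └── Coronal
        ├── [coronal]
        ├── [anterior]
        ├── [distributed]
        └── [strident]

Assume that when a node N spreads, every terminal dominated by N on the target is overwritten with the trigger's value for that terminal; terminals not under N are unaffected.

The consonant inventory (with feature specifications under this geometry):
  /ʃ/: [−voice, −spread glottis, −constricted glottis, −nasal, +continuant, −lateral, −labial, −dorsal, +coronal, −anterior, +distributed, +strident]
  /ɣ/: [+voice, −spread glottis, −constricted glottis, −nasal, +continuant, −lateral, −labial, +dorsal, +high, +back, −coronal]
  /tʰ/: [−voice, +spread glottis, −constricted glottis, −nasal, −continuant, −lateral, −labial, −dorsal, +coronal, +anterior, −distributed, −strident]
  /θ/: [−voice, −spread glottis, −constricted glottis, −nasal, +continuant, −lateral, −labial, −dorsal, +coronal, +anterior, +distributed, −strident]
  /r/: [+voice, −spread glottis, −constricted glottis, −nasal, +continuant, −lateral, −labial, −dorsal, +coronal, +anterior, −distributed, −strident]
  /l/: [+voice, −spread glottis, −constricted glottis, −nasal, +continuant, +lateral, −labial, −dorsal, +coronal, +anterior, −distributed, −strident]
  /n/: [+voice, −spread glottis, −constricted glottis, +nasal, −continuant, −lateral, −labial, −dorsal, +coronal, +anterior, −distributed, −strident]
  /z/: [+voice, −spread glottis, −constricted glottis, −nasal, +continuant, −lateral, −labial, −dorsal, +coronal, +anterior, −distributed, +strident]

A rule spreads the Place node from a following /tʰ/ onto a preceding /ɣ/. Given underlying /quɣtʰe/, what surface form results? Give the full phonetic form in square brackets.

[qurtʰe]

Terminals under Place in this geometry: [labial], [round], [dorsal], [high], [back], [coronal], [anterior], [distributed], [strident].
The target acquires /tʰ/'s values for everything under Place — [−labial], [−dorsal], [+coronal], [+anterior], [−distributed], [−strident] — while keeping its own [voice], [spread glottis], [constricted glottis], ….
The resulting bundle matches /r/ in the inventory; substituting it for /ɣ/ gives [qurtʰe].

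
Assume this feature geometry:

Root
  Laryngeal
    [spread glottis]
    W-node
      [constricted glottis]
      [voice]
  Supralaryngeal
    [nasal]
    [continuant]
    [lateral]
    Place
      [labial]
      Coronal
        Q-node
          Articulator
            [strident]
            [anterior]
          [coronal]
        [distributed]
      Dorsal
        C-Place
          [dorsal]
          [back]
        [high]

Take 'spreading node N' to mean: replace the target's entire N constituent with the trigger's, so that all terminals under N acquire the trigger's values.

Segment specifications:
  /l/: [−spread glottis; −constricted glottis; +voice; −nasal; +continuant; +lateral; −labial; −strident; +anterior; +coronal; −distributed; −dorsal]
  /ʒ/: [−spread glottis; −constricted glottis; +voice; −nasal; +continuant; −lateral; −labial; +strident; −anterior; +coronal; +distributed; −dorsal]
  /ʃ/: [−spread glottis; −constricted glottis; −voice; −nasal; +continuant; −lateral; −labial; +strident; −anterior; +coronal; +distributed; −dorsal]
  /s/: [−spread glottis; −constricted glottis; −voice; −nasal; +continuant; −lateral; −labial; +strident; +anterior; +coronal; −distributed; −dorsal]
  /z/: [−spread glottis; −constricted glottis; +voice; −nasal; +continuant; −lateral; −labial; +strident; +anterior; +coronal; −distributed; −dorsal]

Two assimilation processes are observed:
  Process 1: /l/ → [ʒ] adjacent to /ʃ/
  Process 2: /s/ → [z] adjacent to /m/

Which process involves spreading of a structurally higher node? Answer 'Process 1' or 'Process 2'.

Process 1: the features that change are [lateral], [anterior], [distributed], [strident]; the minimal node is Supralaryngeal (depth 1).
Process 2 alters [voice]; the lowest dominating node is [voice] (depth 3 from Root).
Supralaryngeal (depth 1) sits above [voice] (depth 3), making Process 1 the one with the higher spreading node.

Process 1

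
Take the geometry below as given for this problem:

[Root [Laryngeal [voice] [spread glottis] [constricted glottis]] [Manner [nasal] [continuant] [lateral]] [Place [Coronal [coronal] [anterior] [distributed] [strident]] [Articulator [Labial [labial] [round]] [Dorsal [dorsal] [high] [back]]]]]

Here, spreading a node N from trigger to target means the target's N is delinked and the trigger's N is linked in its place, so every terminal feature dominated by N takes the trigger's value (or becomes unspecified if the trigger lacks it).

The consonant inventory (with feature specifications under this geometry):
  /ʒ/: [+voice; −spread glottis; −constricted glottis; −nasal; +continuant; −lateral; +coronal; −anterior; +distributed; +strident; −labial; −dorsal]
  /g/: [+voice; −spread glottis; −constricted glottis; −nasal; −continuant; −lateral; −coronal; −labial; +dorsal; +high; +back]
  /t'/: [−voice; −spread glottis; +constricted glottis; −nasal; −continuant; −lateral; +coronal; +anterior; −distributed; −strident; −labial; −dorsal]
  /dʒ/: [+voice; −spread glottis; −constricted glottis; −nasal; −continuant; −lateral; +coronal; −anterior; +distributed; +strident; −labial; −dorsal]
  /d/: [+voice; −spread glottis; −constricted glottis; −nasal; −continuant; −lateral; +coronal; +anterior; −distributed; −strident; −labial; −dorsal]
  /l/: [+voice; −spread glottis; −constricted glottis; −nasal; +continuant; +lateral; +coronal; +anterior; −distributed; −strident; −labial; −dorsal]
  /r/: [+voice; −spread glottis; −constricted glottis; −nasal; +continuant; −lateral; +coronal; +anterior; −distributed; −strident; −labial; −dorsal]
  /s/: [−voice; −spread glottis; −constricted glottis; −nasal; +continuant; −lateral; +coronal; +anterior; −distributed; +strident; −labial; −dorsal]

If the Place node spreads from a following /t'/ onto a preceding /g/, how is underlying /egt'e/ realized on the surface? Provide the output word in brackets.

Terminals under Place in this geometry: [coronal], [anterior], [distributed], [strident], [labial], [round], [dorsal], [high], [back].
The target acquires /t'/'s values for everything under Place — [+coronal], [+anterior], [−distributed], [−strident], [−labial], [−dorsal] — while keeping its own [voice], [spread glottis], [constricted glottis], ….
This feature bundle is that of [d], so /egt'e/ surfaces as [edt'e].

[edt'e]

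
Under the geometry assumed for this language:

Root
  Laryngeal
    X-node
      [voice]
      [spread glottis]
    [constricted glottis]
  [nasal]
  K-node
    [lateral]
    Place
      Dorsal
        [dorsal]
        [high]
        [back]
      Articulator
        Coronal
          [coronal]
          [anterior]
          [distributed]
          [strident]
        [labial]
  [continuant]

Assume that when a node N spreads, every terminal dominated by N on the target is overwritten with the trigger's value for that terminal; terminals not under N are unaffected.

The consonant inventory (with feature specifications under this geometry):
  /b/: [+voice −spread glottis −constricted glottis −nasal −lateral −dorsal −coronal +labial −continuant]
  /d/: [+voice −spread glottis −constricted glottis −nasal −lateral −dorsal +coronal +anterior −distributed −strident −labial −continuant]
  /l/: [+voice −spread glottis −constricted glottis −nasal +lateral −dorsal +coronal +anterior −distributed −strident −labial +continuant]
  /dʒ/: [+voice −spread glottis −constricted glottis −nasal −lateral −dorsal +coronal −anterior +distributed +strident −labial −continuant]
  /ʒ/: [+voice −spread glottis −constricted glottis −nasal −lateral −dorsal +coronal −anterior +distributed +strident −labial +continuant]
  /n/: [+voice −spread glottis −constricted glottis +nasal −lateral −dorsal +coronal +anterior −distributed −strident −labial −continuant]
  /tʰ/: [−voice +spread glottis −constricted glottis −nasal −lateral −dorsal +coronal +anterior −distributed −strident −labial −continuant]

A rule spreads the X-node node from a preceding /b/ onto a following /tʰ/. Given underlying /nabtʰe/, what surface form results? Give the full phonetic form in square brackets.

[nabde]

Terminals under X-node in this geometry: [voice], [spread glottis].
After delinking /tʰ/'s X-node and linking /b/'s, the affected terminals become [+voice], [−spread glottis]; [constricted glottis], [nasal], [lateral], … (outside X-node) are retained from /tʰ/.
This feature bundle is that of [d], so /nabtʰe/ surfaces as [nabde].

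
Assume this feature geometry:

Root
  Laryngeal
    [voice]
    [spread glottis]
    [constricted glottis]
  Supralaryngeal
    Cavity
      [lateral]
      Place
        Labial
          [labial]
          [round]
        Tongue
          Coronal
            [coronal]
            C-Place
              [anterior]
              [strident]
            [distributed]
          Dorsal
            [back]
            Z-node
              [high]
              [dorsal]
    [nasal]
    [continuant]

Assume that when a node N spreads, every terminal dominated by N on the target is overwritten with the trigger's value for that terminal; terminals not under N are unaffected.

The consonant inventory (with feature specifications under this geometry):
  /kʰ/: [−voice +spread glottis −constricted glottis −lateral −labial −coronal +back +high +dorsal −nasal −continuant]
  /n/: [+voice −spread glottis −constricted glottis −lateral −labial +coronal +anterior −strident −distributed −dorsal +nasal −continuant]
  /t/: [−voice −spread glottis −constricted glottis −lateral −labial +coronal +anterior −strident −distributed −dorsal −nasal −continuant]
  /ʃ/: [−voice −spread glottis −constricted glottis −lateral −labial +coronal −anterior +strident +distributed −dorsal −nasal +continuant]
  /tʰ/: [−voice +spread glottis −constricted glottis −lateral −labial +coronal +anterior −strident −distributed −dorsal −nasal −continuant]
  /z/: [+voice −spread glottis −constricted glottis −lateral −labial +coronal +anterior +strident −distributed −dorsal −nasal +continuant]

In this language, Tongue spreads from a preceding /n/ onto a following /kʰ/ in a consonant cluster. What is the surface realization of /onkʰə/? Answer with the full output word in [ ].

[ontʰə]

Tongue immediately or transitively dominates [coronal], [anterior], [strident], [distributed], [back], [high], [dorsal].
Spreading Tongue from /n/ onto /kʰ/ replaces those values with /n/'s: [+coronal], [+anterior], [−strident], [−distributed], [−dorsal]. Features outside Tongue ([voice], [spread glottis], [constricted glottis], …) stay as in /kʰ/.
Among the inventory, only /tʰ/ has exactly this specification, giving the surface form [ontʰə].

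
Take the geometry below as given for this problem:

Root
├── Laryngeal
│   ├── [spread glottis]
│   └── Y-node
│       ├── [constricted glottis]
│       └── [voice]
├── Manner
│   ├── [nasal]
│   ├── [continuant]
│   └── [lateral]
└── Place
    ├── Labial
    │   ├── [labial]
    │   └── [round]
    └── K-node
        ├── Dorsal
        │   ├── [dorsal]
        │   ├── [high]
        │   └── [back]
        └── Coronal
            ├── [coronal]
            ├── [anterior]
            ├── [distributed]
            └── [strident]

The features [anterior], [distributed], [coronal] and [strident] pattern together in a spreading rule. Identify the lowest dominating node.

Coronal

[anterior]: Root / Place / K-node / Coronal / [anterior].
[distributed]: Root / Place / K-node / Coronal / [distributed].
[coronal]: Root / Place / K-node / Coronal / [coronal].
[strident]: Root / Place / K-node / Coronal / [strident].
The listed terminals split across distinct daughters of Coronal, so Coronal itself is the smallest node containing them all.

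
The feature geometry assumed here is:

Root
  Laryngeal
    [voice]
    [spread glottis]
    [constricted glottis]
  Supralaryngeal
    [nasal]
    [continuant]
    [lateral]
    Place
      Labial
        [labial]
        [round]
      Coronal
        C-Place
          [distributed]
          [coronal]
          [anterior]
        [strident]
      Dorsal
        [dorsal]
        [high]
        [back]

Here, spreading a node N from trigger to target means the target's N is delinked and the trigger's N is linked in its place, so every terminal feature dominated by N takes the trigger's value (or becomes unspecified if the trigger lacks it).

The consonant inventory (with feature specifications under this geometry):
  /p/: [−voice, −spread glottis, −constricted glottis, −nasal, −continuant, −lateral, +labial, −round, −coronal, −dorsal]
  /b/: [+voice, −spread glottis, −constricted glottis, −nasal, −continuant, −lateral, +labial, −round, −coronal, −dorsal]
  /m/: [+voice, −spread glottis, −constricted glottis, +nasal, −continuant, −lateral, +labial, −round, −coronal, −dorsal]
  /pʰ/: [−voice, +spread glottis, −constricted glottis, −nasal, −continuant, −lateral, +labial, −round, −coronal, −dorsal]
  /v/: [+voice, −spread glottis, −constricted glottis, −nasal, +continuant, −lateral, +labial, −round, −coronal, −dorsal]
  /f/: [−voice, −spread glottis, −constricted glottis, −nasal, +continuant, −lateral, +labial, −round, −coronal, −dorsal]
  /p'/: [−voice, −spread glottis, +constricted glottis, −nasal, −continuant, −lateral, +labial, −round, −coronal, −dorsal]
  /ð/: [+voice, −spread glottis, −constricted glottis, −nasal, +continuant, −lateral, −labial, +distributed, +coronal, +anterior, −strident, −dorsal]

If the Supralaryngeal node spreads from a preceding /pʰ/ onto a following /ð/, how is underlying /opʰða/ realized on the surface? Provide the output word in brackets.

[opʰba]

The Supralaryngeal node dominates the terminals [nasal], [continuant], [lateral], [labial], [round], [distributed], [coronal], [anterior], [strident], [dorsal], [high], [back].
The target acquires /pʰ/'s values for everything under Supralaryngeal — [−nasal], [−continuant], [−lateral], [+labial], [−round], [−coronal], [−dorsal] — while keeping its own [voice], [spread glottis], [constricted glottis].
The resulting bundle matches /b/ in the inventory; substituting it for /ð/ gives [opʰba].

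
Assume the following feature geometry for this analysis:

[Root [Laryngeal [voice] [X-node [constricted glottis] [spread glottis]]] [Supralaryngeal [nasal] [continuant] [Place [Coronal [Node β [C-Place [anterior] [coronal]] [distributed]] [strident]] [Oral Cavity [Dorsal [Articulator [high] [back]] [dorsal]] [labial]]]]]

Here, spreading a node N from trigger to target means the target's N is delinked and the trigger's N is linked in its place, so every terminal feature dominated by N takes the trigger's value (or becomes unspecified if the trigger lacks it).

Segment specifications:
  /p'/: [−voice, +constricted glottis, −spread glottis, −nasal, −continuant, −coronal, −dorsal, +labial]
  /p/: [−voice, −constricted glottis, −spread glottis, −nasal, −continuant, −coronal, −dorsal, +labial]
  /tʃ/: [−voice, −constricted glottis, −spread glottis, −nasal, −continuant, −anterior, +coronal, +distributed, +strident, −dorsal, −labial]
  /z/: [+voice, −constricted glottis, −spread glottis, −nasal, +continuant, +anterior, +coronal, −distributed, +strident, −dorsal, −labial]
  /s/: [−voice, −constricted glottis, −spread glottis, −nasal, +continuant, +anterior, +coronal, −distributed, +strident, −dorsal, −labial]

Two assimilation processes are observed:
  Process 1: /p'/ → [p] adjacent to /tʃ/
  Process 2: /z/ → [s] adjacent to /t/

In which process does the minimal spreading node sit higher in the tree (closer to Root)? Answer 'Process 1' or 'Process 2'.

Process 1: the feature that changes is [constricted glottis]; the minimal node is [constricted glottis] (depth 3).
In Process 2, [voice] changes, so the minimal spreading node is [voice] at depth 2.
[voice] is closer to Root than [constricted glottis], so Process 2 spreads the higher node.

Process 2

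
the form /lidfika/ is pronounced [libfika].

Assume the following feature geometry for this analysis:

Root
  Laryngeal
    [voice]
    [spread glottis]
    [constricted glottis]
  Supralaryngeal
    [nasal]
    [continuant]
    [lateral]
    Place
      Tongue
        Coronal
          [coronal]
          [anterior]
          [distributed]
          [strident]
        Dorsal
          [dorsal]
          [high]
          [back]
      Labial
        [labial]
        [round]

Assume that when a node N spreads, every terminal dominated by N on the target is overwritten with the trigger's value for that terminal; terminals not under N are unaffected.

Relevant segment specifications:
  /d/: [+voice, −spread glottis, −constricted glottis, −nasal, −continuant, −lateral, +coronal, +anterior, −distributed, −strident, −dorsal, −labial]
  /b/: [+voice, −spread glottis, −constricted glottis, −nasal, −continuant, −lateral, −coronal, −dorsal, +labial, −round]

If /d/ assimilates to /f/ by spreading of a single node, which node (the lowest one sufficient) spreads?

Place

Comparing /d/ with its surface form [b], the features that change are [labial], [round], [coronal], [anterior], [distributed], [strident].
These terminals are all dominated by Place, and no proper subconstituent of Place covers them all; Place is their lowest common ancestor.
If Place spreads, every terminal under it takes /f/'s value, producing [b] as observed.
Had Supralaryngeal or a higher node spread, [continuant] would have taken /f/'s value; it stays as in /d/, confirming the spreading constituent is exactly Place.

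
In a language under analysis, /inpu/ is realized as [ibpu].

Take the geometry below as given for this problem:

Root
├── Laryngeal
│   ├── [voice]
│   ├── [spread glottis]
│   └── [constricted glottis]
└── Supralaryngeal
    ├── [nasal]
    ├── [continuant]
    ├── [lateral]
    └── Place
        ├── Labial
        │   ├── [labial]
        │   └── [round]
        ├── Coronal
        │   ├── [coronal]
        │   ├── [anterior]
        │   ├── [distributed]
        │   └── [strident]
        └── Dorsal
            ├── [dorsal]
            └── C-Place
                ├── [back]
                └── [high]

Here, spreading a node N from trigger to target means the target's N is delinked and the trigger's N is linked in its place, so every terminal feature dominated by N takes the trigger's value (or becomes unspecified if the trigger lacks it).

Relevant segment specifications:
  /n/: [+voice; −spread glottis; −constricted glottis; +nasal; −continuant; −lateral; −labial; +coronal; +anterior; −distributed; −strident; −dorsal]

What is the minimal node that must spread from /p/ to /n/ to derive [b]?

Supralaryngeal

The alternation /n/ → [b] changes [nasal], [labial], [round], [coronal], [anterior], [distributed], [strident] and nothing else.
In this geometry the lowest node dominating all of them is Supralaryngeal: every daughter of Supralaryngeal dominates only a proper subset, so no lower node suffices.
If Supralaryngeal spreads, every terminal under it takes /p/'s value, producing [b] as observed.
Had Root spread, [voice] would have taken /p/'s value; it stays as in /n/, confirming the spreading constituent is exactly Supralaryngeal.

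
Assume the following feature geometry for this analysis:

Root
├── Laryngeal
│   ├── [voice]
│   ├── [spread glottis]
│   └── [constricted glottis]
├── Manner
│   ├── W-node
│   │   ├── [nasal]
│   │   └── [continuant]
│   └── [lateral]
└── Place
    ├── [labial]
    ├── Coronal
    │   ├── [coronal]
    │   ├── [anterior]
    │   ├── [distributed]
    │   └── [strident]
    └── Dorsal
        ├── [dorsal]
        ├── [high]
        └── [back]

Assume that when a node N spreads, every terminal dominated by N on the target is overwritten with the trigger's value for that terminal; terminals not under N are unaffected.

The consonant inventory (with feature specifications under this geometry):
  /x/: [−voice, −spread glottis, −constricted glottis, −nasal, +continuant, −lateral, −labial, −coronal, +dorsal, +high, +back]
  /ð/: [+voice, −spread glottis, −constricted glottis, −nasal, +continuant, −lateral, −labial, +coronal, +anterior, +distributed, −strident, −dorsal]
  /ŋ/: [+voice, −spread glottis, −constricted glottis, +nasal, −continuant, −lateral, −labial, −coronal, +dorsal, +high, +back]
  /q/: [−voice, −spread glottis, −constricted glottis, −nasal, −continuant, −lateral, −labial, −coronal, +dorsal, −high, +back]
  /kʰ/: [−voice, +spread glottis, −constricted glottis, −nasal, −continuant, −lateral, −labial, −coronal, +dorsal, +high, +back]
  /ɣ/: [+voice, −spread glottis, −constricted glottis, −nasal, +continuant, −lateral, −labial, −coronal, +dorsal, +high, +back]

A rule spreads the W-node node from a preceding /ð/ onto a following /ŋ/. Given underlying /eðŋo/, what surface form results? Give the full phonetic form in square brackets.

[eðɣo]

The W-node node dominates the terminals [nasal], [continuant].
After delinking /ŋ/'s W-node and linking /ð/'s, the affected terminals become [−nasal], [+continuant]; [voice], [spread glottis], [constricted glottis], … (outside W-node) are retained from /ŋ/.
This feature bundle is that of [ɣ], so /eðŋo/ surfaces as [eðɣo].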